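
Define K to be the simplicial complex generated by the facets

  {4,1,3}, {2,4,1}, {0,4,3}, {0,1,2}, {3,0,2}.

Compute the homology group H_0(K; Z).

H_0 = Z.

We work with the vertex ordering 0 < 1 < 2 < 3 < 4. The simplices of K, each written with vertices in increasing order, are:

  0-simplices (5): [0], [1], [2], [3], [4]
  1-simplices (10): [0,1], [0,2], [0,3], [0,4], [1,2], [1,3], [1,4], [2,3], [2,4], [3,4]
  2-simplices (5): [0,1,2], [0,2,3], [0,3,4], [1,2,4], [1,3,4]

giving chain groups C_0 ≅ Z^5, C_1 ≅ Z^10, C_2 ≅ Z^5.

Boundary ∂_1: C_1 → C_0 sends each edge [p,q] (with p < q) to q − p.
This gives a 5×10 integer matrix of rank 4; reducing to Smith normal form yields diagonal entries (1,1,1,1).

∂_2: C_2 → C_1 maps a triangle to the signed sum of its edges. For instance
  ∂[0,2,3] = [2,3] − [0,3] + [0,2],
  ∂[0,1,2] = [1,2] − [0,2] + [0,1].
The 10×5 boundary matrix has rank 5 and Smith normal form diag(1,1,1,1,1).

From H_k ≅ ker(∂_k) / im(∂_{k+1}) we obtain:

  H_0: rank C_0 − rank ∂_1 = 5 − 4 = 1, and the invariant factors of ∂_1 are all 1, so H_0 ≅ Z.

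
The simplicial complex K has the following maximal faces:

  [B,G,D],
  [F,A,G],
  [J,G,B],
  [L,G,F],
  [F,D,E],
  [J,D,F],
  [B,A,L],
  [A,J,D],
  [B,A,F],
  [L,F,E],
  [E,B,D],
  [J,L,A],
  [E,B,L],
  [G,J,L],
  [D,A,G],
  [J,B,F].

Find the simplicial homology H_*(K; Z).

H_0 ≅ Z,  H_1 ≅ Z^2,  H_2 ≅ Z.

Fix the vertex order A < B < D < E < F < G < J < L and write every simplex with vertices in increasing order. Then dim K = 2 and the simplices of K are:

  0-simplices (8): A, B, D, E, F, G, J, L
  1-simplices (24): AB, AD, AF, AG, AJ, AL, BD, BE, BF, BG, BJ, BL, DE, DF, DG, DJ, EF, EL, FG, FJ, FL, GJ, GL, JL
  2-simplices (16): ABF, ABL, ADG, ADJ, AFG, AJL, BDE, BDG, BEL, BFJ, BGJ, DEF, DFJ, EFL, FGL, GJL

giving chain groups C_0 ≅ Z^8, C_1 ≅ Z^24, C_2 ≅ Z^16.

The boundary map ∂_1: C_1 → C_0 maps an edge to its endpoints' difference, ∂[p,q] = q − p. For instance
  ∂BF = F − B.
The 8×24 boundary matrix has rank 7 and Smith normal form diag(1,1,1,1,1,1,1).

∂_2: C_2 → C_1 sends each 2-simplex [p,q,r] to [q,r] − [p,r] + [p,q]. For instance
  ∂BGJ = GJ − BJ + BG,
  ∂BEL = EL − BL + BE.
This gives a 24×16 integer matrix of rank 15; reducing to Smith normal form yields diagonal entries (1,1,1,1,1,1,1,1,1,1,1,1,1,1,1).

Now H_k = ker ∂_k / im ∂_{k+1}, so:

  H_0: rank C_0 − rank ∂_1 = 8 − 7 = 1, and the invariant factors of ∂_1 are all 1, so H_0 = Z.
  H_1: rank ker ∂_1 − rank ∂_2 = (24 − 7) − 15 = 2, and the invariant factors of ∂_2 are all 1, so H_1 = Z^2.
  H_2: rank ker ∂_2 − rank ∂_3 = (16 − 15) − 0 = 1, and there is no ∂_3, so H_2 = Z.

As a check, the Euler characteristic is 8 − 24 + 16 = 0, which agrees with 1 − 2 + 1 = 0.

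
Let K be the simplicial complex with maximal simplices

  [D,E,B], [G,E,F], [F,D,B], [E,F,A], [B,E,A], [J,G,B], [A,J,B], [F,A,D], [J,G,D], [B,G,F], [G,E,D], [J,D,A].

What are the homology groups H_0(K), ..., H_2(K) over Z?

H_0 ≅ Z,  H_1 ≅ Z/2,  H_2 = 0.

Take the total order A < B < D < E < F < G < J on the vertex set. Then K (dimension 2) consists of the simplices:

  0-simplices (7): A, B, D, E, F, G, J
  1-simplices (18): AB, AD, AE, AF, AJ, BD, BE, BF, BG, BJ, DE, DF, DG, DJ, EF, EG, FG, GJ
  2-simplices (12): ABE, ABJ, ADF, ADJ, AEF, BDE, BDF, BFG, BGJ, DEG, DGJ, EFG

so the chain groups are C_0 ≅ Z^7, C_1 ≅ Z^18, C_2 ≅ Z^12.

The boundary map ∂_1: C_1 → C_0 sends each edge [p,q] (with p < q) to q − p.
The resulting 7×18 matrix has rank 6, and its Smith normal form has invariant factors (1,1,1,1,1,1).

The boundary map ∂_2: C_2 → C_1 sends each 2-simplex [p,q,r] to [q,r] − [p,r] + [p,q]. For instance
  ∂ADJ = DJ − AJ + AD,
  ∂BFG = FG − BG + BF.
The resulting 18×12 matrix has rank 12, and its Smith normal form has invariant factors (1,1,1,1,1,1,1,1,1,1,1,2).

Now H_k = ker ∂_k / im ∂_{k+1}, so:

  H_0: rank C_0 − rank ∂_1 = 7 − 6 = 1, and the invariant factors of ∂_1 are all 1, so H_0 ≅ Z.
  H_1: rank ker ∂_1 − rank ∂_2 = (18 − 6) − 12 = 0, and ∂_2 has invariant factor 2 > 1, so H_1 ≅ Z/2.
  H_2: rank ker ∂_2 − rank ∂_3 = (12 − 12) − 0 = 0, and there is no ∂_3, so H_2 ≅ 0.

(K is a triangulation of the real projective plane RP^2.)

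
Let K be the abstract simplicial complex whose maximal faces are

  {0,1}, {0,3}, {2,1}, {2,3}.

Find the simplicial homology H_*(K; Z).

H_0 ≅ Z,  H_1 ≅ Z.

Order the vertices as 0 < 1 < 2 < 3. Listing each simplex with vertices in this order, K has dimension 1 with simplices:

  0-simplices (4): [0], [1], [2], [3]
  1-simplices (4): [0,1], [0,3], [1,2], [2,3]

so the chain groups are C_0 ≅ Z^4, C_1 ≅ Z^4.

The boundary map ∂_1: C_1 → C_0 is given by ∂[p,q] = [q] − [p].
As a 4×4 matrix over Z this has rank 3, with invariant factors (1,1,1).

Now H_k = ker ∂_k / im ∂_{k+1}, so:

  H_0: rank C_0 − rank ∂_1 = 4 − 3 = 1, and the invariant factors of ∂_1 are all 1, so H_0 ≅ Z.
  H_1: rank ker ∂_1 − rank ∂_2 = (4 − 3) − 0 = 1, and there is no ∂_2, so H_1 ≅ Z.

(K is a triangulation of the circle S^1.)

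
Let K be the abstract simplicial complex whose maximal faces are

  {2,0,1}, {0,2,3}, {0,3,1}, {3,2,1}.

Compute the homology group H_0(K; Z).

H_0 = Z.

We work with the vertex ordering 0 < 1 < 2 < 3. The simplices of K, each written with vertices in increasing order, are:

  0-simplices (4): [0], [1], [2], [3]
  1-simplices (6): [0,1], [0,2], [0,3], [1,2], [1,3], [2,3]
  2-simplices (4): [0,1,2], [0,1,3], [0,2,3], [1,2,3]

Hence C_0 ≅ Z^4, C_1 ≅ Z^6, C_2 ≅ Z^4.

∂_1: C_1 → C_0 maps an edge to its endpoints' difference, ∂[p,q] = q − p. For instance
  ∂[1,2] = [2] − [1].
As a 4×6 matrix over Z this has rank 3, with invariant factors (1,1,1).

Boundary ∂_2: C_2 → C_1 acts by ∂[p,q,r] = [q,r] − [p,r] + [p,q]. For instance
  ∂[0,1,3] = [1,3] − [0,3] + [0,1],
  ∂[0,2,3] = [2,3] − [0,3] + [0,2].
The resulting 6×4 matrix has rank 3, and its Smith normal form has invariant factors (1,1,1).

Computing H_k = (kernel of ∂_k) / (image of ∂_{k+1}):

  H_0: rank C_0 − rank ∂_1 = 4 − 3 = 1, and the invariant factors of ∂_1 are all 1, so H_0 ≅ Z.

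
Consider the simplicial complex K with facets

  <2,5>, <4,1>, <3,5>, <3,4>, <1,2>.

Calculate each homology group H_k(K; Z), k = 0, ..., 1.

H_0 ≅ Z,  H_1 ≅ Z.

Fix the vertex order 1 < 2 < 3 < 4 < 5 and write every simplex with vertices in increasing order. Then dim K = 1 and the simplices of K are:

  0-simplices (5): [1], [2], [3], [4], [5]
  1-simplices (5): [1,2], [1,4], [2,5], [3,4], [3,5]

Hence C_0 ≅ Z^5, C_1 ≅ Z^5.

∂_1: C_1 → C_0 maps an edge to its endpoints' difference, ∂[p,q] = q − p. For instance
  ∂[3,4] = [4] − [3].
This gives a 5×5 integer matrix of rank 4; reducing to Smith normal form yields diagonal entries (1,1,1,1).

Now H_k = ker ∂_k / im ∂_{k+1}, so:

  H_0: rank C_0 − rank ∂_1 = 5 − 4 = 1, and the invariant factors of ∂_1 are all 1, so H_0 ≅ Z.
  H_1: rank ker ∂_1 − rank ∂_2 = (5 − 4) − 0 = 1, and there is no ∂_2, so H_1 ≅ Z.

As a check, the Euler characteristic is 5 − 5 = 0, which agrees with 1 − 1 = 0.
(K is a triangulation of the circle S^1.)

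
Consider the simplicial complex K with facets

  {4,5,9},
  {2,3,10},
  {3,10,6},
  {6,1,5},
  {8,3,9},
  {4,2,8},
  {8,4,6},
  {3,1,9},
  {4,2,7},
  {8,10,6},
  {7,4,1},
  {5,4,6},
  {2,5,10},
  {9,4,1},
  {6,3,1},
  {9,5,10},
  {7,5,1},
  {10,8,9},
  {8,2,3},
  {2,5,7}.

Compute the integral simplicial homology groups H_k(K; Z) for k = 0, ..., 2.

Order the vertices as 1 < 2 < 3 < 4 < 5 < 6 < 7 < 8 < 9 < 10. Listing each simplex with vertices in this order, K has dimension 2 with simplices:

  0-simplices (10): [1], [2], [3], [4], [5], [6], [7], [8], [9], [10]
  1-simplices (30): (30 of them)
  2-simplices (20): (20 of them)

giving chain groups C_0 ≅ Z^10, C_1 ≅ Z^30, C_2 ≅ Z^20.

Boundary ∂_1: C_1 → C_0 maps an edge to its endpoints' difference, ∂[p,q] = q − p.
As a 10×30 matrix over Z this has rank 9, with invariant factors (1,1,1,1,1,1,1,1,1).

∂_2: C_2 → C_1 acts by ∂[p,q,r] = [q,r] − [p,r] + [p,q]. For instance
  ∂[2,3,8] = [3,8] − [2,8] + [2,3],
  ∂[2,4,8] = [4,8] − [2,8] + [2,4].
The resulting 30×20 matrix has rank 20, and its Smith normal form has invariant factors (1,1,1,1,1,1,1,1,1,1,1,1,1,1,1,1,1,1,1,2).

Reading off H_k = ker ∂_k / im ∂_{k+1}:

  H_0: rank C_0 − rank ∂_1 = 10 − 9 = 1, and the invariant factors of ∂_1 are all 1, so H_0 ≅ Z.
  H_1: rank ker ∂_1 − rank ∂_2 = (30 − 9) − 20 = 1, and ∂_2 has invariant factor 2 > 1, so H_1 ≅ Z ⊕ Z/2Z.
  H_2: rank ker ∂_2 − rank ∂_3 = (20 − 20) − 0 = 0, and there is no ∂_3, so H_2 ≅ 0.

H_0 = Z,  H_1 = Z ⊕ Z/2Z,  H_2 = 0.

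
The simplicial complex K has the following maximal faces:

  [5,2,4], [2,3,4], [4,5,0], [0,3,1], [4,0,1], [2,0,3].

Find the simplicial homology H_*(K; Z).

H_0 = Z,  H_1 = Z,  H_2 = 0.

We work with the vertex ordering 0 < 1 < 2 < 3 < 4 < 5. The simplices of K, each written with vertices in increasing order, are:

  0-simplices (6): [0], [1], [2], [3], [4], [5]
  1-simplices (12): [0,1], [0,2], [0,3], [0,4], [0,5], [1,3], [1,4], [2,3], [2,4], [2,5], [3,4], [4,5]
  2-simplices (6): [0,1,3], [0,1,4], [0,2,3], [0,4,5], [2,3,4], [2,4,5]

giving chain groups C_0 ≅ Z^6, C_1 ≅ Z^12, C_2 ≅ Z^6.

The boundary map ∂_1: C_1 → C_0 maps an edge to its endpoints' difference, ∂[p,q] = q − p. For instance
  ∂[0,2] = [2] − [0].
The 6×12 boundary matrix has rank 5 and Smith normal form diag(1,1,1,1,1).

The boundary map ∂_2: C_2 → C_1 sends each 2-simplex [p,q,r] to [q,r] − [p,r] + [p,q]. For instance
  ∂[0,1,4] = [1,4] − [0,4] + [0,1],
  ∂[0,1,3] = [1,3] − [0,3] + [0,1].
As a 12×6 matrix over Z this has rank 6, with invariant factors (1,1,1,1,1,1).

From H_k ≅ ker(∂_k) / im(∂_{k+1}) we obtain:

  H_0: rank C_0 − rank ∂_1 = 6 − 5 = 1, and the invariant factors of ∂_1 are all 1, so H_0 = Z.
  H_1: rank ker ∂_1 − rank ∂_2 = (12 − 5) − 6 = 1, and the invariant factors of ∂_2 are all 1, so H_1 = Z.
  H_2: rank ker ∂_2 − rank ∂_3 = (6 − 6) − 0 = 0, and there is no ∂_3, so H_2 = 0.

As a check, the Euler characteristic is 6 − 12 + 6 = 0, which agrees with 1 − 1 + 0 = 0.
(K is a triangulation of the cylinder S^1 x I.)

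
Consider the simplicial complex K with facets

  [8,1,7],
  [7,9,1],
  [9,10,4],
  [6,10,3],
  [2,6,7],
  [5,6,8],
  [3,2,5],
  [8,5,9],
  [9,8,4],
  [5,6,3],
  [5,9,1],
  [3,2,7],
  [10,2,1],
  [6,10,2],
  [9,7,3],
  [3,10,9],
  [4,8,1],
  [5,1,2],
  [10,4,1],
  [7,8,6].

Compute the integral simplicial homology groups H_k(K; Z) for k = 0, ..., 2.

H_0 ≅ Z,  H_1 ≅ Z ⊕ Z_2,  H_2 = 0.

Take the total order 1 < 2 < 3 < 4 < 5 < 6 < 7 < 8 < 9 < 10 on the vertex set. Then K (dimension 2) consists of the simplices:

  0-simplices (10): [1], [2], [3], [4], [5], [6], [7], [8], [9], [10]
  1-simplices (30): (30 of them)
  2-simplices (20): (20 of them)

so the chain groups are C_0 ≅ Z^10, C_1 ≅ Z^30, C_2 ≅ Z^20.

The boundary map ∂_1: C_1 → C_0 maps an edge to its endpoints' difference, ∂[p,q] = q − p.
As a 10×30 matrix over Z this has rank 9, with invariant factors (1,1,1,1,1,1,1,1,1).

∂_2: C_2 → C_1 acts by ∂[p,q,r] = [q,r] − [p,r] + [p,q]. For instance
  ∂[2,6,7] = [6,7] − [2,7] + [2,6],
  ∂[3,9,10] = [9,10] − [3,10] + [3,9].
The 30×20 boundary matrix has rank 20 and Smith normal form diag(1,1,1,1,1,1,1,1,1,1,1,1,1,1,1,1,1,1,1,2).

Computing H_k = (kernel of ∂_k) / (image of ∂_{k+1}):

  H_0: rank C_0 − rank ∂_1 = 10 − 9 = 1, and the invariant factors of ∂_1 are all 1, so H_0 = Z.
  H_1: rank ker ∂_1 − rank ∂_2 = (30 − 9) − 20 = 1, and ∂_2 has invariant factor 2 > 1, so H_1 = Z ⊕ Z_2.
  H_2: rank ker ∂_2 − rank ∂_3 = (20 − 20) − 0 = 0, and there is no ∂_3, so H_2 = 0.

(K is a triangulation of the Klein bottle.)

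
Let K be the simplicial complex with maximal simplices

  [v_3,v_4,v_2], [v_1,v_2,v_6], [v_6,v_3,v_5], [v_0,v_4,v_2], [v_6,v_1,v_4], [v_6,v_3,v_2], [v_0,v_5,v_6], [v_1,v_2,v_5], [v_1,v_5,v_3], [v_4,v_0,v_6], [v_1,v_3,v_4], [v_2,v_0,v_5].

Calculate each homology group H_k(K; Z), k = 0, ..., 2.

Order the vertices as v_0 < v_1 < v_2 < v_3 < v_4 < v_5 < v_6. Listing each simplex with vertices in this order, K has dimension 2 with simplices:

  0-simplices (7): [v_0], [v_1], [v_2], [v_3], [v_4], [v_5], [v_6]
  1-simplices (18): (18 of them)
  2-simplices (12): (12 of them)

giving chain groups C_0 ≅ Z^7, C_1 ≅ Z^18, C_2 ≅ Z^12.

∂_1: C_1 → C_0 maps an edge to its endpoints' difference, ∂[p,q] = q − p.
This gives a 7×18 integer matrix of rank 6; reducing to Smith normal form yields diagonal entries (1,1,1,1,1,1).

The boundary map ∂_2: C_2 → C_1 maps a triangle to the signed sum of its edges. For instance
  ∂[v_3,v_5,v_6] = [v_5,v_6] − [v_3,v_6] + [v_3,v_5],
  ∂[v_0,v_4,v_6] = [v_4,v_6] − [v_0,v_6] + [v_0,v_4].
This gives a 18×12 integer matrix of rank 12; reducing to Smith normal form yields diagonal entries (1,1,1,1,1,1,1,1,1,1,1,2).

Now H_k = ker ∂_k / im ∂_{k+1}, so:

  H_0: rank C_0 − rank ∂_1 = 7 − 6 = 1, and the invariant factors of ∂_1 are all 1, so H_0 = Z.
  H_1: rank ker ∂_1 − rank ∂_2 = (18 − 6) − 12 = 0, and ∂_2 has invariant factor 2 > 1, so H_1 = Z/2Z.
  H_2: rank ker ∂_2 − rank ∂_3 = (12 − 12) − 0 = 0, and there is no ∂_3, so H_2 = 0.

As a check, the Euler characteristic is 7 − 18 + 12 = 1, which agrees with 1 − 0 + 0 = 1.

H_0 = Z,  H_1 = Z/2Z,  H_2 = 0.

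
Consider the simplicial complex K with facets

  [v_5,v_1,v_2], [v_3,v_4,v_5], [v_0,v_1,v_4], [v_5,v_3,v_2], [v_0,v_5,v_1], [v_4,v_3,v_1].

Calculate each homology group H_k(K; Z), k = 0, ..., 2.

Take the total order v_0 < v_1 < v_2 < v_3 < v_4 < v_5 on the vertex set. Then K (dimension 2) consists of the simplices:

  0-simplices (6): [v_0], [v_1], [v_2], [v_3], [v_4], [v_5]
  1-simplices (12): [v_0,v_1], [v_0,v_4], [v_0,v_5], [v_1,v_2], [v_1,v_3], [v_1,v_4], [v_1,v_5], [v_2,v_3], [v_2,v_5], [v_3,v_4], [v_3,v_5], [v_4,v_5]
  2-simplices (6): [v_0,v_1,v_4], [v_0,v_1,v_5], [v_1,v_2,v_5], [v_1,v_3,v_4], [v_2,v_3,v_5], [v_3,v_4,v_5]

Hence C_0 ≅ Z^6, C_1 ≅ Z^12, C_2 ≅ Z^6.

The boundary map ∂_1: C_1 → C_0 maps an edge to its endpoints' difference, ∂[p,q] = q − p.
The 6×12 boundary matrix has rank 5 and Smith normal form diag(1,1,1,1,1).

∂_2: C_2 → C_1 maps a triangle to the signed sum of its edges. For instance
  ∂[v_3,v_4,v_5] = [v_4,v_5] − [v_3,v_5] + [v_3,v_4],
  ∂[v_2,v_3,v_5] = [v_3,v_5] − [v_2,v_5] + [v_2,v_3].
This gives a 12×6 integer matrix of rank 6; reducing to Smith normal form yields diagonal entries (1,1,1,1,1,1).

From H_k ≅ ker(∂_k) / im(∂_{k+1}) we obtain:

  H_0: rank C_0 − rank ∂_1 = 6 − 5 = 1, and the invariant factors of ∂_1 are all 1, so H_0 = Z.
  H_1: rank ker ∂_1 − rank ∂_2 = (12 − 5) − 6 = 1, and the invariant factors of ∂_2 are all 1, so H_1 = Z.
  H_2: rank ker ∂_2 − rank ∂_3 = (6 − 6) − 0 = 0, and there is no ∂_3, so H_2 = 0.

H_0 ≅ Z,  H_1 ≅ Z,  H_2 = 0.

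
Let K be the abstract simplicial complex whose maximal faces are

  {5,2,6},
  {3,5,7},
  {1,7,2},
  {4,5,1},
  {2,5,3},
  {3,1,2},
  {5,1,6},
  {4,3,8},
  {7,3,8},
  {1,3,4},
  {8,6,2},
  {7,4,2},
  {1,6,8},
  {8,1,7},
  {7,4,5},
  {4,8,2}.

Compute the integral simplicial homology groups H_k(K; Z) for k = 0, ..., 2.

H_0 ≅ Z,  H_1 ≅ Z^2,  H_2 ≅ Z.

We work with the vertex ordering 1 < 2 < 3 < 4 < 5 < 6 < 7 < 8. The simplices of K, each written with vertices in increasing order, are:

  0-simplices (8): [1], [2], [3], [4], [5], [6], [7], [8]
  1-simplices (24): (24 of them)
  2-simplices (16): [1,2,3], [1,2,7], [1,3,4], [1,4,5], [1,5,6], [1,6,8], [1,7,8], [2,3,5], [2,4,7], [2,4,8], [2,5,6], [2,6,8], [3,4,8], [3,5,7], [3,7,8], [4,5,7]

so the chain groups are C_0 ≅ Z^8, C_1 ≅ Z^24, C_2 ≅ Z^16.

∂_1: C_1 → C_0 is given by ∂[p,q] = [q] − [p]. For instance
  ∂[1,8] = [8] − [1].
The 8×24 boundary matrix has rank 7 and Smith normal form diag(1,1,1,1,1,1,1).

∂_2: C_2 → C_1 sends each 2-simplex [p,q,r] to [q,r] − [p,r] + [p,q]. For instance
  ∂[1,5,6] = [5,6] − [1,6] + [1,5],
  ∂[4,5,7] = [5,7] − [4,7] + [4,5].
This gives a 24×16 integer matrix of rank 15; reducing to Smith normal form yields diagonal entries (1,1,1,1,1,1,1,1,1,1,1,1,1,1,1).

Computing H_k = (kernel of ∂_k) / (image of ∂_{k+1}):

  H_0: rank C_0 − rank ∂_1 = 8 − 7 = 1, and the invariant factors of ∂_1 are all 1, so H_0 = Z.
  H_1: rank ker ∂_1 − rank ∂_2 = (24 − 7) − 15 = 2, and the invariant factors of ∂_2 are all 1, so H_1 = Z^2.
  H_2: rank ker ∂_2 − rank ∂_3 = (16 − 15) − 0 = 1, and there is no ∂_3, so H_2 = Z.

(K is a triangulation of the torus T^2.)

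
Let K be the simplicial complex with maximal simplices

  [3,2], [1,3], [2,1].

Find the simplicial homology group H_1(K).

H_1 ≅ Z.

We work with the vertex ordering 1 < 2 < 3. The simplices of K, each written with vertices in increasing order, are:

  0-simplices (3): [1], [2], [3]
  1-simplices (3): [1,2], [1,3], [2,3]

Hence C_0 ≅ Z^3, C_1 ≅ Z^3.

Boundary ∂_1: C_1 → C_0 is given by ∂[p,q] = [q] − [p].
As a 3×3 matrix over Z this has rank 2, with invariant factors (1,1).

From H_k ≅ ker(∂_k) / im(∂_{k+1}) we obtain:

  H_1: rank ker ∂_1 − rank ∂_2 = (3 − 2) − 0 = 1, and there is no ∂_2, so H_1 ≅ Z.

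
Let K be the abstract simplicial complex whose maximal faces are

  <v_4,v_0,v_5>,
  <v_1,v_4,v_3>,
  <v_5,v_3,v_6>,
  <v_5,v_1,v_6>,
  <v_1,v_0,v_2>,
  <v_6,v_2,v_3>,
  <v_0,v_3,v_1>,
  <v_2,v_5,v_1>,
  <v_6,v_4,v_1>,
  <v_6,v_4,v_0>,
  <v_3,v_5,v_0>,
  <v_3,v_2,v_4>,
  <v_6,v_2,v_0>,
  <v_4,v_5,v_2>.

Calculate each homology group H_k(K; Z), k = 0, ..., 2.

K has 7 vertices, 21 edges, 14 triangles.
rank ∂_0 = 0, rank ∂_1 = 6 ⇒ b_0 = 7 − 0 − 6 = 1; all invariant factors of ∂_1 are 1 so no torsion. So H_0 ≅ Z.
rank ∂_1 = 6, rank ∂_2 = 13 ⇒ b_1 = 21 − 6 − 13 = 2; all invariant factors of ∂_2 are 1 so no torsion. So H_1 ≅ Z^2.
rank ∂_2 = 13, rank ∂_3 = 0 ⇒ b_2 = 14 − 13 − 0 = 1. So H_2 ≅ Z.

H_0 = Z,  H_1 = Z^2,  H_2 = Z.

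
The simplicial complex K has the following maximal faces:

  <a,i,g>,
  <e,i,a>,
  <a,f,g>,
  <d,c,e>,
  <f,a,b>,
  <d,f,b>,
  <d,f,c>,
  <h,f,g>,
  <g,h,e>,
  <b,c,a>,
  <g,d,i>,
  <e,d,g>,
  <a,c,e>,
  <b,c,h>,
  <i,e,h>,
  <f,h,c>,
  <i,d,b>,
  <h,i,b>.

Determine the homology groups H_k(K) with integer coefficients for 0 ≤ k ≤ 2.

We work with the vertex ordering a < b < c < d < e < f < g < h < i. The simplices of K, each written with vertices in increasing order, are:

  0-simplices (9): a, b, c, d, e, f, g, h, i
  1-simplices (27): ab, ac, ae, af, ag, ai, bc, bd, bf, bh, bi, cd, ce, cf, ch, de, df, dg, di, eg, eh, ei, fg, fh, gh, gi, hi
  2-simplices (18): abc, abf, ace, aei, afg, agi, bch, bdf, bdi, bhi, cde, cdf, cfh, deg, dgi, egh, ehi, fgh

so the chain groups are C_0 ≅ Z^9, C_1 ≅ Z^27, C_2 ≅ Z^18.

The boundary map ∂_1: C_1 → C_0 is given by ∂[p,q] = [q] − [p].
As a 9×27 matrix over Z this has rank 8, with invariant factors (1,1,1,1,1,1,1,1).

Boundary ∂_2: C_2 → C_1 acts by ∂[p,q,r] = [q,r] − [p,r] + [p,q]. For instance
  ∂cde = de − ce + cd,
  ∂agi = gi − ai + ag.
The resulting 27×18 matrix has rank 18, and its Smith normal form has invariant factors (1,1,1,1,1,1,1,1,1,1,1,1,1,1,1,1,1,2).

Now H_k = ker ∂_k / im ∂_{k+1}, so:

  H_0: rank C_0 − rank ∂_1 = 9 − 8 = 1, and the invariant factors of ∂_1 are all 1, so H_0 = Z.
  H_1: rank ker ∂_1 − rank ∂_2 = (27 − 8) − 18 = 1, and ∂_2 has invariant factor 2 > 1, so H_1 = Z × Z/2.
  H_2: rank ker ∂_2 − rank ∂_3 = (18 − 18) − 0 = 0, and there is no ∂_3, so H_2 = 0.

As a check, the Euler characteristic is 9 − 27 + 18 = 0, which agrees with 1 − 1 + 0 = 0.

H_0 = Z,  H_1 = Z × Z/2,  H_2 = 0.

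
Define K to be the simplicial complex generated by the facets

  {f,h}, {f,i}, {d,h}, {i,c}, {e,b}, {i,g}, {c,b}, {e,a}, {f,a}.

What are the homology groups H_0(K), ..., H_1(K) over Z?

Order the vertices as a < b < c < d < e < f < g < h < i. Listing each simplex with vertices in this order, K has dimension 1 with simplices:

  0-simplices (9): a, b, c, d, e, f, g, h, i
  1-simplices (9): ae, af, bc, be, ci, dh, fh, fi, gi

giving chain groups C_0 ≅ Z^9, C_1 ≅ Z^9.

The boundary map ∂_1: C_1 → C_0 maps an edge to its endpoints' difference, ∂[p,q] = q − p. For instance
  ∂be = e − b.
This gives a 9×9 integer matrix of rank 8; reducing to Smith normal form yields diagonal entries (1,1,1,1,1,1,1,1).

From H_k ≅ ker(∂_k) / im(∂_{k+1}) we obtain:

  H_0: rank C_0 − rank ∂_1 = 9 − 8 = 1, and the invariant factors of ∂_1 are all 1, so H_0 ≅ Z.
  H_1: rank ker ∂_1 − rank ∂_2 = (9 − 8) − 0 = 1, and there is no ∂_2, so H_1 ≅ Z.

As a check, the Euler characteristic is 9 − 9 = 0, which agrees with 1 − 1 = 0.

H_0 = Z,  H_1 = Z.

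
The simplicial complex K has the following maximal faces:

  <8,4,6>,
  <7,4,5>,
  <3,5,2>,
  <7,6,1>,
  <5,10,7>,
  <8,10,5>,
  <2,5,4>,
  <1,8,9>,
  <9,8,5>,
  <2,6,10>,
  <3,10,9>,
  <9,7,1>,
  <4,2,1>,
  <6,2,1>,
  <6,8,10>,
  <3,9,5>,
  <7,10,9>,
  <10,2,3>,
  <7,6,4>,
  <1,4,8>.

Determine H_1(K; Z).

K has 10 vertices, 30 edges, 20 triangles.
rank ∂_1 = 9, rank ∂_2 = 20 ⇒ b_1 = 30 − 9 − 20 = 1; ∂_2 has invariant factor(s) [2] giving torsion. So H_1 ≅ Z ⊕ Z/2.

H_1 = Z ⊕ Z/2.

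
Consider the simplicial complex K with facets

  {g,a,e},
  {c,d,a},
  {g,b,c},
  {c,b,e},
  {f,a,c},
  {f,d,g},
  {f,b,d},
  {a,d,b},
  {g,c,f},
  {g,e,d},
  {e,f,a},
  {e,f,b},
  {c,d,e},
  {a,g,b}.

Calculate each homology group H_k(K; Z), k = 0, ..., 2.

Order the vertices as a < b < c < d < e < f < g. Listing each simplex with vertices in this order, K has dimension 2 with simplices:

  0-simplices (7): a, b, c, d, e, f, g
  1-simplices (21): ab, ac, ad, ae, af, ag, bc, bd, be, bf, bg, cd, ce, cf, cg, de, df, dg, ef, eg, fg
  2-simplices (14): abd, abg, acd, acf, aef, aeg, bce, bcg, bdf, bef, cde, cfg, deg, dfg

so the chain groups are C_0 ≅ Z^7, C_1 ≅ Z^21, C_2 ≅ Z^14.

∂_1: C_1 → C_0 sends each edge [p,q] (with p < q) to q − p. For instance
  ∂ag = g − a.
This gives a 7×21 integer matrix of rank 6; reducing to Smith normal form yields diagonal entries (1,1,1,1,1,1).

The boundary map ∂_2: C_2 → C_1 maps a triangle to the signed sum of its edges. For instance
  ∂acf = cf − af + ac,
  ∂bdf = df − bf + bd.
This gives a 21×14 integer matrix of rank 13; reducing to Smith normal form yields diagonal entries (1,1,1,1,1,1,1,1,1,1,1,1,1).

From H_k ≅ ker(∂_k) / im(∂_{k+1}) we obtain:

  H_0: rank C_0 − rank ∂_1 = 7 − 6 = 1, and the invariant factors of ∂_1 are all 1, so H_0 ≅ Z.
  H_1: rank ker ∂_1 − rank ∂_2 = (21 − 6) − 13 = 2, and the invariant factors of ∂_2 are all 1, so H_1 ≅ Z^2.
  H_2: rank ker ∂_2 − rank ∂_3 = (14 − 13) − 0 = 1, and there is no ∂_3, so H_2 ≅ Z.

(K is a triangulation of the torus T^2.)

H_0 = Z,  H_1 = Z^2,  H_2 = Z.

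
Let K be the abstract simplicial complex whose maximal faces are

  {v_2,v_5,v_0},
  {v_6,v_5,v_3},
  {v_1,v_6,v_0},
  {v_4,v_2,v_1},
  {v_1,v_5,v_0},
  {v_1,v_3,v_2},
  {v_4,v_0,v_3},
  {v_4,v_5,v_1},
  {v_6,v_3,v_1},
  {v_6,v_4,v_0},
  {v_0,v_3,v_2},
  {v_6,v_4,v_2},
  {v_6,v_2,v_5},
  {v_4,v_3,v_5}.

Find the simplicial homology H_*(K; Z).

H_0 ≅ Z,  H_1 ≅ Z^2,  H_2 ≅ Z.

Fix the vertex order v_0 < v_1 < v_2 < v_3 < v_4 < v_5 < v_6 and write every simplex with vertices in increasing order. Then dim K = 2 and the simplices of K are:

  0-simplices (7): [v_0], [v_1], [v_2], [v_3], [v_4], [v_5], [v_6]
  1-simplices (21): (21 of them)
  2-simplices (14): (14 of them)

giving chain groups C_0 ≅ Z^7, C_1 ≅ Z^21, C_2 ≅ Z^14.

The boundary map ∂_1: C_1 → C_0 maps an edge to its endpoints' difference, ∂[p,q] = q − p. For instance
  ∂[v_5,v_6] = [v_6] − [v_5].
This gives a 7×21 integer matrix of rank 6; reducing to Smith normal form yields diagonal entries (1,1,1,1,1,1).

∂_2: C_2 → C_1 acts by ∂[p,q,r] = [q,r] − [p,r] + [p,q]. For instance
  ∂[v_3,v_4,v_5] = [v_4,v_5] − [v_3,v_5] + [v_3,v_4],
  ∂[v_0,v_3,v_4] = [v_3,v_4] − [v_0,v_4] + [v_0,v_3].
The resulting 21×14 matrix has rank 13, and its Smith normal form has invariant factors (1,1,1,1,1,1,1,1,1,1,1,1,1).

Reading off H_k = ker ∂_k / im ∂_{k+1}:

  H_0: rank C_0 − rank ∂_1 = 7 − 6 = 1, and the invariant factors of ∂_1 are all 1, so H_0 = Z.
  H_1: rank ker ∂_1 − rank ∂_2 = (21 − 6) − 13 = 2, and the invariant factors of ∂_2 are all 1, so H_1 = Z^2.
  H_2: rank ker ∂_2 − rank ∂_3 = (14 − 13) − 0 = 1, and there is no ∂_3, so H_2 = Z.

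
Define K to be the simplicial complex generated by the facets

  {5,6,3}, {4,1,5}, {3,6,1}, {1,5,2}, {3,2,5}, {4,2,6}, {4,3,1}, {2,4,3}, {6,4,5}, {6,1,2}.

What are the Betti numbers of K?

Order the vertices as 1 < 2 < 3 < 4 < 5 < 6. Listing each simplex with vertices in this order, K has dimension 2 with simplices:

  0-simplices (6): [1], [2], [3], [4], [5], [6]
  1-simplices (15): [1,2], [1,3], [1,4], [1,5], [1,6], [2,3], [2,4], [2,5], [2,6], [3,4], [3,5], [3,6], [4,5], [4,6], [5,6]
  2-simplices (10): [1,2,5], [1,2,6], [1,3,4], [1,3,6], [1,4,5], [2,3,4], [2,3,5], [2,4,6], [3,5,6], [4,5,6]

giving chain groups C_0 ≅ Z^6, C_1 ≅ Z^15, C_2 ≅ Z^10.

Boundary ∂_1: C_1 → C_0 sends each edge [p,q] (with p < q) to q − p.
The resulting 6×15 matrix has rank 5, and its Smith normal form has invariant factors (1,1,1,1,1).

∂_2: C_2 → C_1 sends each 2-simplex [p,q,r] to [q,r] − [p,r] + [p,q]. For instance
  ∂[2,3,5] = [3,5] − [2,5] + [2,3],
  ∂[4,5,6] = [5,6] − [4,6] + [4,5].
This gives a 15×10 integer matrix of rank 10; reducing to Smith normal form yields diagonal entries (1,1,1,1,1,1,1,1,1,2).

From H_k ≅ ker(∂_k) / im(∂_{k+1}) we obtain:

  H_0: rank C_0 − rank ∂_1 = 6 − 5 = 1, and the invariant factors of ∂_1 are all 1, so H_0 = Z.
  H_1: rank ker ∂_1 − rank ∂_2 = (15 − 5) − 10 = 0, and ∂_2 has invariant factor 2 > 1, so H_1 = Z/2.
  H_2: rank ker ∂_2 − rank ∂_3 = (10 − 10) − 0 = 0, and there is no ∂_3, so H_2 = 0.

Hence the Betti numbers are b_0 = 1, b_1 = 0, b_2 = 0.

b_0 = 1, b_1 = 0, b_2 = 0.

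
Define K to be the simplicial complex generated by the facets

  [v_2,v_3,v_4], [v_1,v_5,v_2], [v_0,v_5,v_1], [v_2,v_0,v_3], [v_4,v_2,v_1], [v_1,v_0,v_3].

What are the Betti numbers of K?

b_0 = 1, b_1 = 1, b_2 = 0.

Take the total order v_0 < v_1 < v_2 < v_3 < v_4 < v_5 on the vertex set. Then K (dimension 2) consists of the simplices:

  0-simplices (6): [v_0], [v_1], [v_2], [v_3], [v_4], [v_5]
  1-simplices (12): [v_0,v_1], [v_0,v_2], [v_0,v_3], [v_0,v_5], [v_1,v_2], [v_1,v_3], [v_1,v_4], [v_1,v_5], [v_2,v_3], [v_2,v_4], [v_2,v_5], [v_3,v_4]
  2-simplices (6): [v_0,v_1,v_3], [v_0,v_1,v_5], [v_0,v_2,v_3], [v_1,v_2,v_4], [v_1,v_2,v_5], [v_2,v_3,v_4]

giving chain groups C_0 ≅ Z^6, C_1 ≅ Z^12, C_2 ≅ Z^6.

∂_1: C_1 → C_0 maps an edge to its endpoints' difference, ∂[p,q] = q − p.
The 6×12 boundary matrix has rank 5 and Smith normal form diag(1,1,1,1,1).

The boundary map ∂_2: C_2 → C_1 acts by ∂[p,q,r] = [q,r] − [p,r] + [p,q]. For instance
  ∂[v_0,v_1,v_3] = [v_1,v_3] − [v_0,v_3] + [v_0,v_1],
  ∂[v_0,v_1,v_5] = [v_1,v_5] − [v_0,v_5] + [v_0,v_1].
This gives a 12×6 integer matrix of rank 6; reducing to Smith normal form yields diagonal entries (1,1,1,1,1,1).

Now H_k = ker ∂_k / im ∂_{k+1}, so:

  H_0: rank C_0 − rank ∂_1 = 6 − 5 = 1, and the invariant factors of ∂_1 are all 1, so H_0 = Z.
  H_1: rank ker ∂_1 − rank ∂_2 = (12 − 5) − 6 = 1, and the invariant factors of ∂_2 are all 1, so H_1 = Z.
  H_2: rank ker ∂_2 − rank ∂_3 = (6 − 6) − 0 = 0, and there is no ∂_3, so H_2 = 0.

Hence the Betti numbers are b_0 = 1, b_1 = 1, b_2 = 0.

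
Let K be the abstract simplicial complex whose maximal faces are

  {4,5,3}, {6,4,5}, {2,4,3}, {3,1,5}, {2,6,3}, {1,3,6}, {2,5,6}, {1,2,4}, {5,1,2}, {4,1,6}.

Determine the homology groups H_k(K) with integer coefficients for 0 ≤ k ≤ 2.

H_0 ≅ Z,  H_1 ≅ Z/2,  H_2 = 0.

Fix the vertex order 1 < 2 < 3 < 4 < 5 < 6 and write every simplex with vertices in increasing order. Then dim K = 2 and the simplices of K are:

  0-simplices (6): [1], [2], [3], [4], [5], [6]
  1-simplices (15): [1,2], [1,3], [1,4], [1,5], [1,6], [2,3], [2,4], [2,5], [2,6], [3,4], [3,5], [3,6], [4,5], [4,6], [5,6]
  2-simplices (10): [1,2,4], [1,2,5], [1,3,5], [1,3,6], [1,4,6], [2,3,4], [2,3,6], [2,5,6], [3,4,5], [4,5,6]

so the chain groups are C_0 ≅ Z^6, C_1 ≅ Z^15, C_2 ≅ Z^10.

∂_1: C_1 → C_0 maps an edge to its endpoints' difference, ∂[p,q] = q − p. For instance
  ∂[1,5] = [5] − [1].
As a 6×15 matrix over Z this has rank 5, with invariant factors (1,1,1,1,1).

The boundary map ∂_2: C_2 → C_1 acts by ∂[p,q,r] = [q,r] − [p,r] + [p,q]. For instance
  ∂[1,3,6] = [3,6] − [1,6] + [1,3],
  ∂[1,2,4] = [2,4] − [1,4] + [1,2].
As a 15×10 matrix over Z this has rank 10, with invariant factors (1,1,1,1,1,1,1,1,1,2).

From H_k ≅ ker(∂_k) / im(∂_{k+1}) we obtain:

  H_0: rank C_0 − rank ∂_1 = 6 − 5 = 1, and the invariant factors of ∂_1 are all 1, so H_0 ≅ Z.
  H_1: rank ker ∂_1 − rank ∂_2 = (15 − 5) − 10 = 0, and ∂_2 has invariant factor 2 > 1, so H_1 ≅ Z/2.
  H_2: rank ker ∂_2 − rank ∂_3 = (10 − 10) − 0 = 0, and there is no ∂_3, so H_2 ≅ 0.

As a check, the Euler characteristic is 6 − 15 + 10 = 1, which agrees with 1 − 0 + 0 = 1.
(K is a triangulation of the real projective plane RP^2.)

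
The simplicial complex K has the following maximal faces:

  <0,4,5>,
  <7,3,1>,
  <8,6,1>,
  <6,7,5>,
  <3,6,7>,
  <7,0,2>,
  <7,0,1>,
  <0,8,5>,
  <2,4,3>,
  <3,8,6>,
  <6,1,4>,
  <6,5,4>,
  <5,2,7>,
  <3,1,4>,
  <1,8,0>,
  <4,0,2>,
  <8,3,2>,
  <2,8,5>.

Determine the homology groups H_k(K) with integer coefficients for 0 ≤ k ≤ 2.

H_0 ≅ Z,  H_1 ≅ Z ⊕ Z/2,  H_2 = 0.

We work with the vertex ordering 0 < 1 < 2 < 3 < 4 < 5 < 6 < 7 < 8. The simplices of K, each written with vertices in increasing order, are:

  0-simplices (9): [0], [1], [2], [3], [4], [5], [6], [7], [8]
  1-simplices (27): (27 of them)
  2-simplices (18): [0,1,7], [0,1,8], [0,2,4], [0,2,7], [0,4,5], [0,5,8], [1,3,4], [1,3,7], [1,4,6], [1,6,8], [2,3,4], [2,3,8], [2,5,7], [2,5,8], [3,6,7], [3,6,8], [4,5,6], [5,6,7]

giving chain groups C_0 ≅ Z^9, C_1 ≅ Z^27, C_2 ≅ Z^18.

The boundary map ∂_1: C_1 → C_0 maps an edge to its endpoints' difference, ∂[p,q] = q − p. For instance
  ∂[1,6] = [6] − [1].
This gives a 9×27 integer matrix of rank 8; reducing to Smith normal form yields diagonal entries (1,1,1,1,1,1,1,1).

The boundary map ∂_2: C_2 → C_1 acts by ∂[p,q,r] = [q,r] − [p,r] + [p,q]. For instance
  ∂[4,5,6] = [5,6] − [4,6] + [4,5],
  ∂[0,1,8] = [1,8] − [0,8] + [0,1].
The resulting 27×18 matrix has rank 18, and its Smith normal form has invariant factors (1,1,1,1,1,1,1,1,1,1,1,1,1,1,1,1,1,2).

Now H_k = ker ∂_k / im ∂_{k+1}, so:

  H_0: rank C_0 − rank ∂_1 = 9 − 8 = 1, and the invariant factors of ∂_1 are all 1, so H_0 ≅ Z.
  H_1: rank ker ∂_1 − rank ∂_2 = (27 − 8) − 18 = 1, and ∂_2 has invariant factor 2 > 1, so H_1 ≅ Z ⊕ Z/2.
  H_2: rank ker ∂_2 − rank ∂_3 = (18 − 18) − 0 = 0, and there is no ∂_3, so H_2 ≅ 0.

As a check, the Euler characteristic is 9 − 27 + 18 = 0, which agrees with 1 − 1 + 0 = 0.
(K is a triangulation of the Klein bottle.)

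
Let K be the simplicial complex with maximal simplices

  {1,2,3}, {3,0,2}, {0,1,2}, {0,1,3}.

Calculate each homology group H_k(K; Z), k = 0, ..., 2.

H_0 = Z,  H_1 = 0,  H_2 = Z.

Fix the vertex order 0 < 1 < 2 < 3 and write every simplex with vertices in increasing order. Then dim K = 2 and the simplices of K are:

  0-simplices (4): [0], [1], [2], [3]
  1-simplices (6): [0,1], [0,2], [0,3], [1,2], [1,3], [2,3]
  2-simplices (4): [0,1,2], [0,1,3], [0,2,3], [1,2,3]

so the chain groups are C_0 ≅ Z^4, C_1 ≅ Z^6, C_2 ≅ Z^4.

Boundary ∂_1: C_1 → C_0 is given by ∂[p,q] = [q] − [p]. For instance
  ∂[1,3] = [3] − [1].
The 4×6 boundary matrix has rank 3 and Smith normal form diag(1,1,1).

∂_2: C_2 → C_1 sends each 2-simplex [p,q,r] to [q,r] − [p,r] + [p,q]. For instance
  ∂[1,2,3] = [2,3] − [1,3] + [1,2],
  ∂[0,1,3] = [1,3] − [0,3] + [0,1].
The 6×4 boundary matrix has rank 3 and Smith normal form diag(1,1,1).

From H_k ≅ ker(∂_k) / im(∂_{k+1}) we obtain:

  H_0: rank C_0 − rank ∂_1 = 4 − 3 = 1, and the invariant factors of ∂_1 are all 1, so H_0 ≅ Z.
  H_1: rank ker ∂_1 − rank ∂_2 = (6 − 3) − 3 = 0, and the invariant factors of ∂_2 are all 1, so H_1 ≅ 0.
  H_2: rank ker ∂_2 − rank ∂_3 = (4 − 3) − 0 = 1, and there is no ∂_3, so H_2 ≅ Z.

As a check, the Euler characteristic is 4 − 6 + 4 = 2, which agrees with 1 − 0 + 1 = 2.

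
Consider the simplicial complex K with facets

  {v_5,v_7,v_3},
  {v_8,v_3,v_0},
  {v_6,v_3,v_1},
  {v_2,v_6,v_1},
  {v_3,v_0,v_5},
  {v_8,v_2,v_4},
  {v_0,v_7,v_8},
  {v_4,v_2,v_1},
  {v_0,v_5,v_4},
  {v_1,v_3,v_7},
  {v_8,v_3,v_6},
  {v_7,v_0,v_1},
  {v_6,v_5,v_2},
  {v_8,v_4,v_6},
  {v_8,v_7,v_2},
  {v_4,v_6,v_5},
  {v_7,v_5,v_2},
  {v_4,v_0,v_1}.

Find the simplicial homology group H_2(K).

We work with the vertex ordering v_0 < v_1 < v_2 < v_3 < v_4 < v_5 < v_6 < v_7 < v_8. The simplices of K, each written with vertices in increasing order, are:

  0-simplices (9): [v_0], [v_1], [v_2], [v_3], [v_4], [v_5], [v_6], [v_7], [v_8]
  1-simplices (27): (27 of them)
  2-simplices (18): (18 of them)

Hence C_0 ≅ Z^9, C_1 ≅ Z^27, C_2 ≅ Z^18.

∂_1: C_1 → C_0 maps an edge to its endpoints' difference, ∂[p,q] = q − p.
This gives a 9×27 integer matrix of rank 8; reducing to Smith normal form yields diagonal entries (1,1,1,1,1,1,1,1).

The boundary map ∂_2: C_2 → C_1 maps a triangle to the signed sum of its edges. For instance
  ∂[v_1,v_2,v_6] = [v_2,v_6] − [v_1,v_6] + [v_1,v_2],
  ∂[v_4,v_6,v_8] = [v_6,v_8] − [v_4,v_8] + [v_4,v_6].
This gives a 27×18 integer matrix of rank 18; reducing to Smith normal form yields diagonal entries (1,1,1,1,1,1,1,1,1,1,1,1,1,1,1,1,1,2).

Reading off H_k = ker ∂_k / im ∂_{k+1}:

  H_2: rank ker ∂_2 − rank ∂_3 = (18 − 18) − 0 = 0, and there is no ∂_3, so H_2 = 0.

(K is a triangulation of the Klein bottle.)

H_2 ≅ 0.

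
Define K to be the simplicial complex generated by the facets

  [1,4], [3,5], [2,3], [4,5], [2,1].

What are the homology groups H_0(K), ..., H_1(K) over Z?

Order the vertices as 1 < 2 < 3 < 4 < 5. Listing each simplex with vertices in this order, K has dimension 1 with simplices:

  0-simplices (5): [1], [2], [3], [4], [5]
  1-simplices (5): [1,2], [1,4], [2,3], [3,5], [4,5]

giving chain groups C_0 ≅ Z^5, C_1 ≅ Z^5.

The boundary map ∂_1: C_1 → C_0 is given by ∂[p,q] = [q] − [p]. For instance
  ∂[4,5] = [5] − [4].
This gives a 5×5 integer matrix of rank 4; reducing to Smith normal form yields diagonal entries (1,1,1,1).

Computing H_k = (kernel of ∂_k) / (image of ∂_{k+1}):

  H_0: rank C_0 − rank ∂_1 = 5 − 4 = 1, and the invariant factors of ∂_1 are all 1, so H_0 = Z.
  H_1: rank ker ∂_1 − rank ∂_2 = (5 − 4) − 0 = 1, and there is no ∂_2, so H_1 = Z.

(K is a triangulation of the circle S^1.)

H_0 = Z,  H_1 = Z.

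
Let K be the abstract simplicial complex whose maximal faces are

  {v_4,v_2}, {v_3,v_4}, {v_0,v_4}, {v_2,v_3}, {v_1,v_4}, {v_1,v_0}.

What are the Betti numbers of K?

b_0 = 1, b_1 = 2.

K has 5 vertices, 6 edges.
rank ∂_0 = 0, rank ∂_1 = 4 ⇒ b_0 = 5 − 0 − 4 = 1; all invariant factors of ∂_1 are 1 so no torsion. So H_0 ≅ Z.
rank ∂_1 = 4, rank ∂_2 = 0 ⇒ b_1 = 6 − 4 − 0 = 2. So H_1 ≅ Z^2.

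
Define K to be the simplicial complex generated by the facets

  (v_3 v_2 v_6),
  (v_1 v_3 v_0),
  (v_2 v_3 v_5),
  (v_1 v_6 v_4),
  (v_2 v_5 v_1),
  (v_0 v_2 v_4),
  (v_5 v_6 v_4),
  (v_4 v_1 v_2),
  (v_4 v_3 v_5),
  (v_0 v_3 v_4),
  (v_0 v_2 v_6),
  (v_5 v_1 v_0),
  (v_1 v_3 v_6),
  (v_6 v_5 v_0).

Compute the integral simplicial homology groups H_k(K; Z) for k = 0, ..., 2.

We work with the vertex ordering v_0 < v_1 < v_2 < v_3 < v_4 < v_5 < v_6. The simplices of K, each written with vertices in increasing order, are:

  0-simplices (7): [v_0], [v_1], [v_2], [v_3], [v_4], [v_5], [v_6]
  1-simplices (21): (21 of them)
  2-simplices (14): (14 of them)

so the chain groups are C_0 ≅ Z^7, C_1 ≅ Z^21, C_2 ≅ Z^14.

Boundary ∂_1: C_1 → C_0 is given by ∂[p,q] = [q] − [p].
The 7×21 boundary matrix has rank 6 and Smith normal form diag(1,1,1,1,1,1).

The boundary map ∂_2: C_2 → C_1 maps a triangle to the signed sum of its edges. For instance
  ∂[v_2,v_3,v_5] = [v_3,v_5] − [v_2,v_5] + [v_2,v_3],
  ∂[v_0,v_2,v_4] = [v_2,v_4] − [v_0,v_4] + [v_0,v_2].
The 21×14 boundary matrix has rank 13 and Smith normal form diag(1,1,1,1,1,1,1,1,1,1,1,1,1).

Computing H_k = (kernel of ∂_k) / (image of ∂_{k+1}):

  H_0: rank C_0 − rank ∂_1 = 7 − 6 = 1, and the invariant factors of ∂_1 are all 1, so H_0 = Z.
  H_1: rank ker ∂_1 − rank ∂_2 = (21 − 6) − 13 = 2, and the invariant factors of ∂_2 are all 1, so H_1 = Z^2.
  H_2: rank ker ∂_2 − rank ∂_3 = (14 − 13) − 0 = 1, and there is no ∂_3, so H_2 = Z.

H_0 = Z,  H_1 = Z^2,  H_2 = Z.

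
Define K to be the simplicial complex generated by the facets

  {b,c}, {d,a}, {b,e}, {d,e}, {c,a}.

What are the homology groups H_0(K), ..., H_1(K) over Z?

H_0 = Z,  H_1 = Z.

We work with the vertex ordering a < b < c < d < e. The simplices of K, each written with vertices in increasing order, are:

  0-simplices (5): a, b, c, d, e
  1-simplices (5): ac, ad, bc, be, de

Hence C_0 ≅ Z^5, C_1 ≅ Z^5.

The boundary map ∂_1: C_1 → C_0 maps an edge to its endpoints' difference, ∂[p,q] = q − p.
This gives a 5×5 integer matrix of rank 4; reducing to Smith normal form yields diagonal entries (1,1,1,1).

Computing H_k = (kernel of ∂_k) / (image of ∂_{k+1}):

  H_0: rank C_0 − rank ∂_1 = 5 − 4 = 1, and the invariant factors of ∂_1 are all 1, so H_0 = Z.
  H_1: rank ker ∂_1 − rank ∂_2 = (5 − 4) − 0 = 1, and there is no ∂_2, so H_1 = Z.

As a check, the Euler characteristic is 5 − 5 = 0, which agrees with 1 − 1 = 0.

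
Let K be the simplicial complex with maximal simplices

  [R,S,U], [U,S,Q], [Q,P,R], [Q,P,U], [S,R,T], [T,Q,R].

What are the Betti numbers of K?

b_0 = 1, b_1 = 1, b_2 = 0.

We work with the vertex ordering P < Q < R < S < T < U. The simplices of K, each written with vertices in increasing order, are:

  0-simplices (6): P, Q, R, S, T, U
  1-simplices (12): PQ, PR, PU, QR, QS, QT, QU, RS, RT, RU, ST, SU
  2-simplices (6): PQR, PQU, QRT, QSU, RST, RSU

so the chain groups are C_0 ≅ Z^6, C_1 ≅ Z^12, C_2 ≅ Z^6.

∂_1: C_1 → C_0 sends each edge [p,q] (with p < q) to q − p.
This gives a 6×12 integer matrix of rank 5; reducing to Smith normal form yields diagonal entries (1,1,1,1,1).

The boundary map ∂_2: C_2 → C_1 maps a triangle to the signed sum of its edges. For instance
  ∂QRT = RT − QT + QR,
  ∂QSU = SU − QU + QS.
The 12×6 boundary matrix has rank 6 and Smith normal form diag(1,1,1,1,1,1).

From H_k ≅ ker(∂_k) / im(∂_{k+1}) we obtain:

  H_0: rank C_0 − rank ∂_1 = 6 − 5 = 1, and the invariant factors of ∂_1 are all 1, so H_0 ≅ Z.
  H_1: rank ker ∂_1 − rank ∂_2 = (12 − 5) − 6 = 1, and the invariant factors of ∂_2 are all 1, so H_1 ≅ Z.
  H_2: rank ker ∂_2 − rank ∂_3 = (6 − 6) − 0 = 0, and there is no ∂_3, so H_2 ≅ 0.

As a check, the Euler characteristic is 6 − 12 + 6 = 0, which agrees with 1 − 1 + 0 = 0.
(K is a triangulation of the cylinder S^1 x I.)

Hence the Betti numbers are b_0 = 1, b_1 = 1, b_2 = 0.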